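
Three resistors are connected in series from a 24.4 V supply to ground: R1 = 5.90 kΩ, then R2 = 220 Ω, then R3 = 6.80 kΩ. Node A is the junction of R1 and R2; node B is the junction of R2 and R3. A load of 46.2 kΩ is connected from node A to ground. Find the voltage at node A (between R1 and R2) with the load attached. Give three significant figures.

Below node A the series string R2+R3 = 7020 Ω sits in parallel with the 46200 Ω load: 6094 Ω.
V_A = 24.4 × 6094/(5900 + 6094) = 12.4 V.

V ≈ 12.4 V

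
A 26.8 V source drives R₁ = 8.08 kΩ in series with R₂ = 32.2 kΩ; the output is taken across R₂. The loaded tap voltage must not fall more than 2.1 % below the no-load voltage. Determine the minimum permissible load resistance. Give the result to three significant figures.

Output resistance R_th = R₁‖R₂ = (8.08 × 32.2)/40.28 = 6.459 kΩ.
The fractional drop is R_th/(R_th + R_L); requiring this ≤ 0.0210 gives R_L ≥ R_th(1/0.0210 − 1) = 6.459 × 46.62 = 301 kΩ.

R_L(min) ≈ 301 kΩ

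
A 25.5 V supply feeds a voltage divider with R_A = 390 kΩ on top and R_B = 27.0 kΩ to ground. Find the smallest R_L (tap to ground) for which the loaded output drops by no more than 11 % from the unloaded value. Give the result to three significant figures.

R_L(min) ≈ 204 kΩ

Output resistance R_th = R_A‖R_B = (390 × 27.0)/417.0 = 25.25 kΩ.
The fractional drop is R_th/(R_th + R_L); requiring this ≤ 0.110 gives R_L ≥ R_th(1/0.110 − 1) = 25.25 × 8.091 = 204 kΩ.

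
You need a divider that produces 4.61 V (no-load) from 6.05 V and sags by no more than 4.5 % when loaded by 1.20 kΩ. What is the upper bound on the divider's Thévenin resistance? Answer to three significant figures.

Loading drop = R_th/(R_th + R_L) ≤ 0.0450, so R_th ≤ R_L · ε/(1−ε) = 1.20 kΩ × 0.0450/0.9550 = 56.5 Ω.

R_th ≤ 56.5 Ω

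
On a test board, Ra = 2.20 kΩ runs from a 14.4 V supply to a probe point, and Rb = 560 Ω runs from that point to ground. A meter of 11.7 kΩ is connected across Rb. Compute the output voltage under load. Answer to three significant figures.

V_out ≈ 2.81 V

The load sits in parallel with Rb: Rb‖R_L = (560 × 11700) / (560 + 11700) = 534.4 Ω.
V_out = 14.4 × 534.4 / (2200 + 534.4) = 14.4 × 534.4/2734 = 2.81 V.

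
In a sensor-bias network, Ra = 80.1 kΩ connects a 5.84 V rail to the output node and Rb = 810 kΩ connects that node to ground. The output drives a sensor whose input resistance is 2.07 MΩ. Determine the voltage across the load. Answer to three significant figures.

V_out ≈ 5.13 V

The load sits in parallel with Rb: Rb‖R_L = (810 × 2070) / (810 + 2070) = 582.2 kΩ.
V_out = 5.84 × 582.2 / (80.1 + 582.2) = 5.84 × 582.2/662.3 = 5.13 V.
(Unloaded it would have been 5.31 V.)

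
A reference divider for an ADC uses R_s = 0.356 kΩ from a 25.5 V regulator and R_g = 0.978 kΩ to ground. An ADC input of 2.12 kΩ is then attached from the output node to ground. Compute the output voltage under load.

V_out ≈ 16.6 V

The load sits in parallel with R_g: R_g‖R_L = (978 × 2120) / (978 + 2120) = 669.3 Ω.
V_out = 25.5 × 669.3 / (356 + 669.3) = 25.5 × 669.3/1025 = 16.6 V.
(Unloaded it would have been 18.7 V.)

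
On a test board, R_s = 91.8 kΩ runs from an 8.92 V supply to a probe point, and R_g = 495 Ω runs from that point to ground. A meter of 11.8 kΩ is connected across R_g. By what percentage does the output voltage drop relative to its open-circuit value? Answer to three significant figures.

The divider's output (Thévenin) resistance is R_s‖R_g = 492.3 Ω.
Fractional drop under load = R_th/(R_th + R_L) = 492.3 / (492.3 + 11800) = 0.04005.
So the output falls by 4.01 %.

4.01 %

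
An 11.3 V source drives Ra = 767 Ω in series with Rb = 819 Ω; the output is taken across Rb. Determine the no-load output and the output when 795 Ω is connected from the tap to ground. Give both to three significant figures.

Unloaded: 5.84 V; loaded: 3.89 V

Open-circuit: V = 11.3 × 819/(767 + 819) = 5.84 V.
With the load, Rb becomes Rb‖R_L = 403.4 Ω, so V = 11.3 × 403.4/1170 = 3.89 V.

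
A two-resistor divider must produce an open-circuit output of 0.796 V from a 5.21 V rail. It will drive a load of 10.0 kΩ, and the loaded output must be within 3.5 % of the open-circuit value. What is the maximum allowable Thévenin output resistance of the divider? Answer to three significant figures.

Loading drop = R_th/(R_th + R_L) ≤ 0.0350, so R_th ≤ R_L · ε/(1−ε) = 10.0 kΩ × 0.0350/0.9650 = 363 Ω.
(Any R1, R2 with R2/(R1+R2) = 0.153 and R1‖R2 ≤ 363 Ω will meet the spec.)

R_th ≤ 363 Ω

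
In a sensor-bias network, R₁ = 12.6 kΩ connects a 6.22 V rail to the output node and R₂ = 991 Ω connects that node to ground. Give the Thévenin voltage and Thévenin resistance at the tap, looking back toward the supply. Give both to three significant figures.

V_th = 0.454 V, R_th = 919 Ω

V_th is the open-circuit tap voltage: 6.22 × 991/(12600 + 991) = 0.454 V.
With the supply zeroed, R₁ and R₂ appear in parallel from the tap: R_th = R₁‖R₂ = (12600 × 991)/13590 = 919 Ω.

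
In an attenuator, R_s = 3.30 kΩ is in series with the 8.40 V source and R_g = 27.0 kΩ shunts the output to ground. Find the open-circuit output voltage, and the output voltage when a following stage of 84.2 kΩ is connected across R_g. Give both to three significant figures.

Open-circuit: V = 8.40 × 27.0/(3.30 + 27.0) = 7.49 V.
With the load, R_g becomes R_g‖R_L = 20.44 kΩ, so V = 8.40 × 20.44/23.74 = 7.23 V.

Unloaded: 7.49 V; loaded: 7.23 V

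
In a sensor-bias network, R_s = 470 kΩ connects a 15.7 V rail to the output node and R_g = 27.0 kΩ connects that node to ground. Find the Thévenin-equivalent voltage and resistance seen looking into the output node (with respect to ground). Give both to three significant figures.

V_th = 0.853 V, R_th = 25.5 kΩ

V_th is the open-circuit tap voltage: 15.7 × 27.0/(470 + 27.0) = 0.853 V.
With the supply zeroed, R_s and R_g appear in parallel from the tap: R_th = R_s‖R_g = (470 × 27.0)/497.0 = 25.5 kΩ.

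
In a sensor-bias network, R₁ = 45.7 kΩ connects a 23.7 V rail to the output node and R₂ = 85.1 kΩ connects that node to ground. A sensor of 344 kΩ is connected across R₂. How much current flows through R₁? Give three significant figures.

I ≈ 0.208 mA

R₂‖R_L = 68.22 kΩ, so the source sees R₁ + R₂‖R_L = 113.9 kΩ.
I = 23.7 V / 113.9 kΩ = 0.208 mA.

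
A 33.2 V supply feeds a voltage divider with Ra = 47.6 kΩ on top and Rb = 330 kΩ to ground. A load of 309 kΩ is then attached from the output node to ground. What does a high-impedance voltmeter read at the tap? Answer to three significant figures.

The load sits in parallel with Rb: Rb‖R_L = (330 × 309) / (330 + 309) = 159.6 kΩ.
V_out = 33.2 × 159.6 / (47.6 + 159.6) = 33.2 × 159.6/207.2 = 25.6 V.

V_out ≈ 25.6 V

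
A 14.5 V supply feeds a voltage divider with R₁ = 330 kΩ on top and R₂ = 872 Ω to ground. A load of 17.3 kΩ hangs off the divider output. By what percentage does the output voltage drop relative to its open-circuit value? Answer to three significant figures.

4.79 %

The divider's output (Thévenin) resistance is R₁‖R₂ = 869.7 Ω.
Fractional drop under load = R_th/(R_th + R_L) = 869.7 / (869.7 + 17300) = 0.04787.
So the output falls by 4.79 %.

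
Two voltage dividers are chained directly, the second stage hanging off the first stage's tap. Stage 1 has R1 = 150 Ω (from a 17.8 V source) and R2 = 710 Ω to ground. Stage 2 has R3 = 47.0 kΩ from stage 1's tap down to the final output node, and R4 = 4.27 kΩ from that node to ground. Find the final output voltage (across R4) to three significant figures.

Stage 2 presents R3+R4 = 51270 Ω as a load on stage 1's tap.
Stage 1's lower leg becomes R2‖(R3+R4) = 700.3 Ω, so V_mid = 17.8 × 700.3/850.3 = 14.66 V.
Stage 2 is itself unloaded: V_out = V_mid × R4/(R3+R4) = 14.66 × 4270/51270 = 1.22 V.

V_out ≈ 1.22 V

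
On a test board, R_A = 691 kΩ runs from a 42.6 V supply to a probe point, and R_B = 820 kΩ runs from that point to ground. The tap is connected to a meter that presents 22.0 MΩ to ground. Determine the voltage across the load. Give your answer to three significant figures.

The load sits in parallel with R_B: R_B‖R_L = (820 × 22000) / (820 + 22000) = 790.5 kΩ.
V_out = 42.6 × 790.5 / (691 + 790.5) = 42.6 × 790.5/1482 = 22.7 V.

V_out ≈ 22.7 V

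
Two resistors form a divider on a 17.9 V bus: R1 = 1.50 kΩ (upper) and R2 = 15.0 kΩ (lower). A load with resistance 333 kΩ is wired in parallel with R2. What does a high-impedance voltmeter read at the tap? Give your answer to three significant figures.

The load sits in parallel with R2: R2‖R_L = (15.0 × 333) / (15.0 + 333) = 14.35 kΩ.
V_out = 17.9 × 14.35 / (1.50 + 14.35) = 17.9 × 14.35/15.85 = 16.2 V.
(Unloaded it would have been 16.3 V.)

V_out ≈ 16.2 V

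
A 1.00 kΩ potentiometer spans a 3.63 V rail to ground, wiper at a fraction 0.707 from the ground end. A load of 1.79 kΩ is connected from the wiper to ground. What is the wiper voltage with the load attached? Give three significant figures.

V ≈ 2.30 V

The wiper splits the pot into (1−α)R = 293.0 Ω above and αR = 707.0 Ω below.
Lower section ‖ load = 506.8 Ω.
V_wiper = 3.63 × 506.8/(293.0 + 506.8) = 2.30 V.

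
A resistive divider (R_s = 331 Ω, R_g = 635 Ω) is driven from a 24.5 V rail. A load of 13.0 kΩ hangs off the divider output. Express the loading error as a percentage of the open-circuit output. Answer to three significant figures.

1.65 %

The divider's output (Thévenin) resistance is R_s‖R_g = 217.6 Ω.
Fractional drop under load = R_th/(R_th + R_L) = 217.6 / (217.6 + 13000) = 0.01646.
So the output falls by 1.65 %.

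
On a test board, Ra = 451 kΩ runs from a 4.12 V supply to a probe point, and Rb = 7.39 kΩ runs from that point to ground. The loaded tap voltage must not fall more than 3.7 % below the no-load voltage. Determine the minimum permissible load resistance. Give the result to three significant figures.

Output resistance R_th = Ra‖Rb = (451 × 7.39)/458.4 = 7.271 kΩ.
The fractional drop is R_th/(R_th + R_L); requiring this ≤ 0.0370 gives R_L ≥ R_th(1/0.0370 − 1) = 7.271 × 26.03 = 189 kΩ.

R_L(min) ≈ 189 kΩ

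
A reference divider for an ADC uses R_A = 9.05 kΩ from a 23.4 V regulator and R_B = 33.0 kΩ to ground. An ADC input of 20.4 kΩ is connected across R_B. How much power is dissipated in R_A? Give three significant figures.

Total resistance from the source is R_A + (R_B‖R_L) = 21.66 kΩ, so I = 23.4/21.66 kΩ = 1.080 mA.
P = I²·R_A = (1.080 mA)² × 9.05 kΩ = 10.6 mW.

P ≈ 10.6 mW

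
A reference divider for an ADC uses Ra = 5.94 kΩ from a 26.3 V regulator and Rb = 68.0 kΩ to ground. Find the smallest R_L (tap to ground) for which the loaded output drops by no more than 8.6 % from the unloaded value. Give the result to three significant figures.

R_L(min) ≈ 58.1 kΩ

Output resistance R_th = Ra‖Rb = (5.94 × 68.0)/73.94 = 5.463 kΩ.
The fractional drop is R_th/(R_th + R_L); requiring this ≤ 0.0860 gives R_L ≥ R_th(1/0.0860 − 1) = 5.463 × 10.63 = 58.1 kΩ.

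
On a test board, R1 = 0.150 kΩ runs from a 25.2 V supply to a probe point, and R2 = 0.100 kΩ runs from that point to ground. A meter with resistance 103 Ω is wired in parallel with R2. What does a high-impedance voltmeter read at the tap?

The load sits in parallel with R2: R2‖R_L = (100 × 103) / (100 + 103) = 50.74 Ω.
V_out = 25.2 × 50.74 / (150 + 50.74) = 25.2 × 50.74/200.7 = 6.37 V.
(Unloaded it would have been 10.1 V.)

V_out ≈ 6.37 V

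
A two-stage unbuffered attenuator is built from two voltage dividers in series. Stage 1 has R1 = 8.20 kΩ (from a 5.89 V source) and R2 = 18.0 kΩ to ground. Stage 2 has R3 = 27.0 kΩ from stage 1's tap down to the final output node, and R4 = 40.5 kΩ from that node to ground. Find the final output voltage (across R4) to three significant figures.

V_out ≈ 2.24 V

Stage 2 presents R3+R4 = 67.50 kΩ as a load on stage 1's tap.
Stage 1's lower leg becomes R2‖(R3+R4) = 14.21 kΩ, so V_mid = 5.89 × 14.21/22.41 = 3.735 V.
Stage 2 is itself unloaded: V_out = V_mid × R4/(R3+R4) = 3.735 × 40.5/67.50 = 2.24 V.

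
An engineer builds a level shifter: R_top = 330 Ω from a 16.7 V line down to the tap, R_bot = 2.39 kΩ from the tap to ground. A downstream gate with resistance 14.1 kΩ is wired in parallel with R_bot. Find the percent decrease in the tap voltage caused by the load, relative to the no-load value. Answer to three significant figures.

2.02 %

The divider's output (Thévenin) resistance is R_top‖R_bot = 290.0 Ω.
Fractional drop under load = R_th/(R_th + R_L) = 290.0 / (290.0 + 14100) = 0.02015.
So the output falls by 2.02 %.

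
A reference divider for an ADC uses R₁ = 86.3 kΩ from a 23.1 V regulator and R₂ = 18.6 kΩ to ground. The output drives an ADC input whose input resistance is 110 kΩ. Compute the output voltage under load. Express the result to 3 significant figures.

V_out ≈ 3.60 V

The load sits in parallel with R₂: R₂‖R_L = (18.6 × 110) / (18.6 + 110) = 15.91 kΩ.
V_out = 23.1 × 15.91 / (86.3 + 15.91) = 23.1 × 15.91/102.2 = 3.60 V.
(Unloaded it would have been 4.10 V.)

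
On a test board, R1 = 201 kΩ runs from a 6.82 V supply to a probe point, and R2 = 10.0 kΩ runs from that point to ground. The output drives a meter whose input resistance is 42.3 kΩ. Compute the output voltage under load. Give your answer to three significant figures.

The load sits in parallel with R2: R2‖R_L = (10.0 × 42.3) / (10.0 + 42.3) = 8.088 kΩ.
V_out = 6.82 × 8.088 / (201 + 8.088) = 6.82 × 8.088/209.1 = 0.264 V.
(Unloaded it would have been 0.323 V.)

V_out ≈ 0.264 V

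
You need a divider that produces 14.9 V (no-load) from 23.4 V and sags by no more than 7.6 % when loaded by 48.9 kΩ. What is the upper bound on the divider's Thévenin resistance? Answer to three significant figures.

Loading drop = R_th/(R_th + R_L) ≤ 0.0760, so R_th ≤ R_L · ε/(1−ε) = 48.9 kΩ × 0.0760/0.9240 = 4.02 kΩ.
(Any R1, R2 with R2/(R1+R2) = 0.637 and R1‖R2 ≤ 4.02 kΩ will meet the spec.)

R_th ≤ 4.02 kΩ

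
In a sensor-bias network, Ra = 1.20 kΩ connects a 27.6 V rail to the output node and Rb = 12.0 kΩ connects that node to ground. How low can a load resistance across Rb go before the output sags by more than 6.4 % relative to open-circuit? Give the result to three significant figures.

Output resistance R_th = Ra‖Rb = (1.20 × 12.0)/13.20 = 1.091 kΩ.
The fractional drop is R_th/(R_th + R_L); requiring this ≤ 0.0640 gives R_L ≥ R_th(1/0.0640 − 1) = 1.091 × 14.62 = 16.0 kΩ.

R_L(min) ≈ 16.0 kΩ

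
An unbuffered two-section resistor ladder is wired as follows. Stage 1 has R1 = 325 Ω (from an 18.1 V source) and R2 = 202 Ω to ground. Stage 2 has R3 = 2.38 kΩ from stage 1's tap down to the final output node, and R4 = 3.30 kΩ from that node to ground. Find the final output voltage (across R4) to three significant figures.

Stage 2 presents R3+R4 = 5680 Ω as a load on stage 1's tap.
Stage 1's lower leg becomes R2‖(R3+R4) = 195.1 Ω, so V_mid = 18.1 × 195.1/520.1 = 6.789 V.
Stage 2 is itself unloaded: V_out = V_mid × R4/(R3+R4) = 6.789 × 3300/5680 = 3.94 V.

V_out ≈ 3.94 V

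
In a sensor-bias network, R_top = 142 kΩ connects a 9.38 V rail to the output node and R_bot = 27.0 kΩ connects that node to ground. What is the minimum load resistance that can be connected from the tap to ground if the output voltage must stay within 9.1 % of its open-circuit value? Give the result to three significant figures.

R_L(min) ≈ 227 kΩ

Output resistance R_th = R_top‖R_bot = (142 × 27.0)/169.0 = 22.69 kΩ.
The fractional drop is R_th/(R_th + R_L); requiring this ≤ 0.0910 gives R_L ≥ R_th(1/0.0910 − 1) = 22.69 × 9.989 = 227 kΩ.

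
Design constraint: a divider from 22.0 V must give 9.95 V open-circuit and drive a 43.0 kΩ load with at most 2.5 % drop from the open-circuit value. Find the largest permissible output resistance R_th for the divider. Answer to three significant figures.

Loading drop = R_th/(R_th + R_L) ≤ 0.0250, so R_th ≤ R_L · ε/(1−ε) = 43.0 kΩ × 0.0250/0.9750 = 1.10 kΩ.

R_th ≤ 1.10 kΩ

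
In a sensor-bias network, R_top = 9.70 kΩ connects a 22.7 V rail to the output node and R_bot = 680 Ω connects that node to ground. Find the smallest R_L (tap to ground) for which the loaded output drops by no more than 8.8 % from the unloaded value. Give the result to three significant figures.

Output resistance R_th = R_top‖R_bot = (9700 × 680)/10380 = 635.5 Ω.
The fractional drop is R_th/(R_th + R_L); requiring this ≤ 0.0880 gives R_L ≥ R_th(1/0.0880 − 1) = 635.5 × 10.36 = 6.59 kΩ.

R_L(min) ≈ 6.59 kΩ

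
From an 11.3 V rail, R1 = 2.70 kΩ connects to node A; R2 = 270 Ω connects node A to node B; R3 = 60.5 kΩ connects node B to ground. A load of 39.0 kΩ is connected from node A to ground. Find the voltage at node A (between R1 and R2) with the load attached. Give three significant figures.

V ≈ 10.1 V

Below node A the series string R2+R3 = 60770 Ω sits in parallel with the 39000 Ω load: 23750 Ω.
V_A = 11.3 × 23750/(2700 + 23750) = 10.1 V.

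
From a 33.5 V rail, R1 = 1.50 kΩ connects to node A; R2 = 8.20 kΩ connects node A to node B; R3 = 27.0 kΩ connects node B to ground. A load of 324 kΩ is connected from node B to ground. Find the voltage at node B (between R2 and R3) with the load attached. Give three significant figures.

At node B, R3 is in parallel with the load: R3‖R_L = 24.92 kΩ.
Below node A the resistance is R2 + (R3‖R_L) = 33.12 kΩ, so V_A = 33.5 × 33.12/34.62 = 32.05 V.
Then V_B = V_A × (R3‖R_L)/(R2 + R3‖R_L) = 32.05 × 24.92/33.12 = 24.1 V.

V ≈ 24.1 V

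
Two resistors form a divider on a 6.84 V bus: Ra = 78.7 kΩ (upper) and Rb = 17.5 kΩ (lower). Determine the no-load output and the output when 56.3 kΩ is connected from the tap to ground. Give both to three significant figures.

Unloaded: 1.24 V; loaded: 0.992 V

Open-circuit: V = 6.84 × 17.5/(78.7 + 17.5) = 1.24 V.
With the load, Rb becomes Rb‖R_L = 13.35 kΩ, so V = 6.84 × 13.35/92.05 = 0.992 V.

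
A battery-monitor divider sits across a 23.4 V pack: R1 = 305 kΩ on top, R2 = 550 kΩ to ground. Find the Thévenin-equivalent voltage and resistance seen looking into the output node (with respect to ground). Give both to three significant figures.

V_th is the open-circuit tap voltage: 23.4 × 550/(305 + 550) = 15.1 V.
With the supply zeroed, R1 and R2 appear in parallel from the tap: R_th = R1‖R2 = (305 × 550)/855.0 = 196 kΩ.

V_th = 15.1 V, R_th = 196 kΩ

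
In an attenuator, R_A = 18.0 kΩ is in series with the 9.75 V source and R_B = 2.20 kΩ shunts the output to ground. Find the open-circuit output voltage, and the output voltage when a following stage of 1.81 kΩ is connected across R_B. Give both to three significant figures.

Unloaded: 1.06 V; loaded: 0.510 V

Open-circuit: V = 9.75 × 2.20/(18.0 + 2.20) = 1.06 V.
With the load, R_B becomes R_B‖R_L = 0.9930 kΩ, so V = 9.75 × 0.9930/18.99 = 0.510 V.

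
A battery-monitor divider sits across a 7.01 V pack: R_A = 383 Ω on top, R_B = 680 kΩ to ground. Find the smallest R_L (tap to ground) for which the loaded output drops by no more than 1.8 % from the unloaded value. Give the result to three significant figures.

Output resistance R_th = R_A‖R_B = (383 × 680000)/680400 = 382.8 Ω.
The fractional drop is R_th/(R_th + R_L); requiring this ≤ 0.0180 gives R_L ≥ R_th(1/0.0180 − 1) = 382.8 × 54.56 = 20.9 kΩ.

R_L(min) ≈ 20.9 kΩ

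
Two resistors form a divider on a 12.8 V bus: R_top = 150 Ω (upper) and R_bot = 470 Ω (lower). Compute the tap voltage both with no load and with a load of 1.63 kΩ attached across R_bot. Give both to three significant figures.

Unloaded: 9.70 V; loaded: 9.07 V

Open-circuit: V = 12.8 × 470/(150 + 470) = 9.70 V.
With the load, R_bot becomes R_bot‖R_L = 364.8 Ω, so V = 12.8 × 364.8/514.8 = 9.07 V.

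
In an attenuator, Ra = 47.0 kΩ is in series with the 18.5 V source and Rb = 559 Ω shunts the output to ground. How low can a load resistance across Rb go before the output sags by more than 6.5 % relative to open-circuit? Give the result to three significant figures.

R_L(min) ≈ 7.95 kΩ

Output resistance R_th = Ra‖Rb = (47000 × 559)/47560 = 552.4 Ω.
The fractional drop is R_th/(R_th + R_L); requiring this ≤ 0.0650 gives R_L ≥ R_th(1/0.0650 − 1) = 552.4 × 14.38 = 7.95 kΩ.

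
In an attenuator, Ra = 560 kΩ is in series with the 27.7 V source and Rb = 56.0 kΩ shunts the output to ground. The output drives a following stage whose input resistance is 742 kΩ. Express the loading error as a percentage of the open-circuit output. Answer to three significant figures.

The divider's output (Thévenin) resistance is Ra‖Rb = 50.91 kΩ.
Fractional drop under load = R_th/(R_th + R_L) = 50.91 / (50.91 + 742) = 0.06421.
So the output falls by 6.42 %.

6.42 %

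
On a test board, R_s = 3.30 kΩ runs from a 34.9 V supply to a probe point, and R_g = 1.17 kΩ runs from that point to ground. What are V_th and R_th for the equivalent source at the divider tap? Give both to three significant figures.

V_th is the open-circuit tap voltage: 34.9 × 1.17/(3.30 + 1.17) = 9.13 V.
With the supply zeroed, R_s and R_g appear in parallel from the tap: R_th = R_s‖R_g = (3.30 × 1.17)/4.470 = 864 Ω.

V_th = 9.13 V, R_th = 864 Ω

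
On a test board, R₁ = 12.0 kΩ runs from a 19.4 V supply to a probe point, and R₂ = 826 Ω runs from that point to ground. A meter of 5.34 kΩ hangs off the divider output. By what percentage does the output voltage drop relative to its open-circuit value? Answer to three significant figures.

12.6 %

The divider's output (Thévenin) resistance is R₁‖R₂ = 772.8 Ω.
Fractional drop under load = R_th/(R_th + R_L) = 772.8 / (772.8 + 5340) = 0.1264.
So the output falls by 12.6 %.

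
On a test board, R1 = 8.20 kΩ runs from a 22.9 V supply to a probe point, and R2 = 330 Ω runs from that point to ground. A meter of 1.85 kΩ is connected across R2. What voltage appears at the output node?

The load sits in parallel with R2: R2‖R_L = (330 × 1850) / (330 + 1850) = 280.0 Ω.
V_out = 22.9 × 280.0 / (8200 + 280.0) = 22.9 × 280.0/8480 = 0.756 V.

V_out ≈ 0.756 V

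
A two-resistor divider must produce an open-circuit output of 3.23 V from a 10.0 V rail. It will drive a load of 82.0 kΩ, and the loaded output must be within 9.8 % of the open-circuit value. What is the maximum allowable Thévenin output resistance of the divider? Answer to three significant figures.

R_th ≤ 8.91 kΩ

Loading drop = R_th/(R_th + R_L) ≤ 0.0980, so R_th ≤ R_L · ε/(1−ε) = 82.0 kΩ × 0.0980/0.9020 = 8.91 kΩ.
(Any R1, R2 with R2/(R1+R2) = 0.323 and R1‖R2 ≤ 8.91 kΩ will meet the spec.)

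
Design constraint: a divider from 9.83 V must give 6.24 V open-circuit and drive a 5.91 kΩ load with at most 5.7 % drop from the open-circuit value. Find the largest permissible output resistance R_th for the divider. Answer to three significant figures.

Loading drop = R_th/(R_th + R_L) ≤ 0.0570, so R_th ≤ R_L · ε/(1−ε) = 5.91 kΩ × 0.0570/0.9430 = 357 Ω.
(Any R1, R2 with R2/(R1+R2) = 0.635 and R1‖R2 ≤ 357 Ω will meet the spec.)

R_th ≤ 357 Ω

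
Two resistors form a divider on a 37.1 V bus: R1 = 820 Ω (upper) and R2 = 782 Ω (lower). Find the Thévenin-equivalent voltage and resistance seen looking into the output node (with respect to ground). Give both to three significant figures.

V_th is the open-circuit tap voltage: 37.1 × 782/(820 + 782) = 18.1 V.
With the supply zeroed, R1 and R2 appear in parallel from the tap: R_th = R1‖R2 = (820 × 782)/1602 = 400 Ω.

V_th = 18.1 V, R_th = 400 Ω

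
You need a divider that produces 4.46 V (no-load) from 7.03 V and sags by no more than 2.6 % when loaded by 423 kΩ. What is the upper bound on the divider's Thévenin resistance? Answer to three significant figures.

R_th ≤ 11.3 kΩ

Loading drop = R_th/(R_th + R_L) ≤ 0.0260, so R_th ≤ R_L · ε/(1−ε) = 423 kΩ × 0.0260/0.9740 = 11.3 kΩ.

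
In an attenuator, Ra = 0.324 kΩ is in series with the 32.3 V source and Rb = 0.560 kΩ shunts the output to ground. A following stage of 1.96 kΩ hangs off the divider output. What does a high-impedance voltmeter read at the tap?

The load sits in parallel with Rb: Rb‖R_L = (560 × 1960) / (560 + 1960) = 435.6 Ω.
V_out = 32.3 × 435.6 / (324 + 435.6) = 32.3 × 435.6/759.6 = 18.5 V.

V_out ≈ 18.5 V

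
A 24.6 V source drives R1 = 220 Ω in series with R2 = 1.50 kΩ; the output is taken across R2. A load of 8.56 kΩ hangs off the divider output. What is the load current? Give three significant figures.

R2‖R_L = 1276 Ω; V_out = 24.6 × 1276/1496 = 20.98 V.
I_L = V_out / R_L = 20.98 / 8.56 kΩ = 2.45 mA.

I_L ≈ 2.45 mA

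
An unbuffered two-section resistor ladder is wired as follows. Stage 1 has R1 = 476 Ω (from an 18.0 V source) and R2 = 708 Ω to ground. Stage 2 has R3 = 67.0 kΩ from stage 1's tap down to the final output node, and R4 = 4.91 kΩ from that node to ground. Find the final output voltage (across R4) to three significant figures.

V_out ≈ 0.732 V

Stage 2 presents R3+R4 = 71910 Ω as a load on stage 1's tap.
Stage 1's lower leg becomes R2‖(R3+R4) = 701.1 Ω, so V_mid = 18.0 × 701.1/1177 = 10.72 V.
Stage 2 is itself unloaded: V_out = V_mid × R4/(R3+R4) = 10.72 × 4910/71910 = 0.732 V.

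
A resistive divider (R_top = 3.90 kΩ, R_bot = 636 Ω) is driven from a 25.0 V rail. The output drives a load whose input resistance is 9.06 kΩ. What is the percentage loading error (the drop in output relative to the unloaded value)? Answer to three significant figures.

5.69 %

The divider's output (Thévenin) resistance is R_top‖R_bot = 546.8 Ω.
Fractional drop under load = R_th/(R_th + R_L) = 546.8 / (546.8 + 9060) = 0.05692.
So the output falls by 5.69 %.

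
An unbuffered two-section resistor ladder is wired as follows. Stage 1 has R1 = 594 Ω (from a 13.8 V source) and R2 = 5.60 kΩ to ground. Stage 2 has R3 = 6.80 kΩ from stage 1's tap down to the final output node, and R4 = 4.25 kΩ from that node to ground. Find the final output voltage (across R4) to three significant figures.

V_out ≈ 4.58 V

Stage 2 presents R3+R4 = 11050 Ω as a load on stage 1's tap.
Stage 1's lower leg becomes R2‖(R3+R4) = 3717 Ω, so V_mid = 13.8 × 3717/4311 = 11.90 V.
Stage 2 is itself unloaded: V_out = V_mid × R4/(R3+R4) = 11.90 × 4250/11050 = 4.58 V.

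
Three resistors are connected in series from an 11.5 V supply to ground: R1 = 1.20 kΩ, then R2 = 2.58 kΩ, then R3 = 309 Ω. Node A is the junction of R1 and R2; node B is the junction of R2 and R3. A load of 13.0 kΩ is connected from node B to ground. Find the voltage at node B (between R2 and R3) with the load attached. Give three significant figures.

At node B, R3 is in parallel with the load: R3‖R_L = 301.8 Ω.
Below node A the resistance is R2 + (R3‖R_L) = 2882 Ω, so V_A = 11.5 × 2882/4082 = 8.119 V.
Then V_B = V_A × (R3‖R_L)/(R2 + R3‖R_L) = 8.119 × 301.8/2882 = 0.850 V.

V ≈ 0.850 V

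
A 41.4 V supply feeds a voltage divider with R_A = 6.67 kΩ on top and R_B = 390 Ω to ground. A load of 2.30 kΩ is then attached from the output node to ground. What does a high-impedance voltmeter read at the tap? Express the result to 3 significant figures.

V_out ≈ 1.97 V

The load sits in parallel with R_B: R_B‖R_L = (390 × 2300) / (390 + 2300) = 333.5 Ω.
V_out = 41.4 × 333.5 / (6670 + 333.5) = 41.4 × 333.5/7003 = 1.97 V.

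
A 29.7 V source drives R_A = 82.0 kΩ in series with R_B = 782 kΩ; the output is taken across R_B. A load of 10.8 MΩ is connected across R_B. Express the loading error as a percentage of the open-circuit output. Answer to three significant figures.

0.683 %

The divider's output (Thévenin) resistance is R_A‖R_B = 74.22 kΩ.
Fractional drop under load = R_th/(R_th + R_L) = 74.22 / (74.22 + 10800) = 0.006825.
So the output falls by 0.683 %.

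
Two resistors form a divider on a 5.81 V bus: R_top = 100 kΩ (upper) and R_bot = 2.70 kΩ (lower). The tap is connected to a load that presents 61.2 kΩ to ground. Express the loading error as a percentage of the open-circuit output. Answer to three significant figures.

The divider's output (Thévenin) resistance is R_top‖R_bot = 2.629 kΩ.
Fractional drop under load = R_th/(R_th + R_L) = 2.629 / (2.629 + 61.2) = 0.04119.
So the output falls by 4.12 %.

4.12 %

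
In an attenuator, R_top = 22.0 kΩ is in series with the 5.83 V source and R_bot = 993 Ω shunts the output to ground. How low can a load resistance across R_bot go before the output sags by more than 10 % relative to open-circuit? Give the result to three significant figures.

R_L(min) ≈ 8.55 kΩ

Output resistance R_th = R_top‖R_bot = (22000 × 993)/22990 = 950.1 Ω.
The fractional drop is R_th/(R_th + R_L); requiring this ≤ 0.100 gives R_L ≥ R_th(1/0.100 − 1) = 950.1 × 9.000 = 8.55 kΩ.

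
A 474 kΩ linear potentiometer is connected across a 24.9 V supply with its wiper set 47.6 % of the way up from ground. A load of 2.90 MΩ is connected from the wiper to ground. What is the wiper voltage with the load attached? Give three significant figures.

V ≈ 11.4 V

The wiper splits the pot into (1−α)R = 248.4 kΩ above and αR = 225.6 kΩ below.
Lower section ‖ load = 209.3 kΩ.
V_wiper = 24.9 × 209.3/(248.4 + 209.3) = 11.4 V.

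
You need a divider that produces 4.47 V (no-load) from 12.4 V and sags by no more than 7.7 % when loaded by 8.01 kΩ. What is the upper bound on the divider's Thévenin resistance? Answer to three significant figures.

R_th ≤ 668 Ω

Loading drop = R_th/(R_th + R_L) ≤ 0.0770, so R_th ≤ R_L · ε/(1−ε) = 8.01 kΩ × 0.0770/0.9230 = 668 Ω.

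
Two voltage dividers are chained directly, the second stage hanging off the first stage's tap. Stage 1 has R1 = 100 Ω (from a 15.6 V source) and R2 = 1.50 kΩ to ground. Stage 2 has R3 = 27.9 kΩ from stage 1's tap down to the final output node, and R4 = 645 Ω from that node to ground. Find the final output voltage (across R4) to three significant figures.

V_out ≈ 0.329 V

Stage 2 presents R3+R4 = 28540 Ω as a load on stage 1's tap.
Stage 1's lower leg becomes R2‖(R3+R4) = 1425 Ω, so V_mid = 15.6 × 1425/1525 = 14.58 V.
Stage 2 is itself unloaded: V_out = V_mid × R4/(R3+R4) = 14.58 × 645/28540 = 0.329 V.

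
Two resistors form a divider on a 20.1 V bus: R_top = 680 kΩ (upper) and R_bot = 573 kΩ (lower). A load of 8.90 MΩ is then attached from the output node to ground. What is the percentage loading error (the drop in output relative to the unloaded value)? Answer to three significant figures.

The divider's output (Thévenin) resistance is R_top‖R_bot = 311.0 kΩ.
Fractional drop under load = R_th/(R_th + R_L) = 311.0 / (311.0 + 8900) = 0.03376.
So the output falls by 3.38 %.

3.38 %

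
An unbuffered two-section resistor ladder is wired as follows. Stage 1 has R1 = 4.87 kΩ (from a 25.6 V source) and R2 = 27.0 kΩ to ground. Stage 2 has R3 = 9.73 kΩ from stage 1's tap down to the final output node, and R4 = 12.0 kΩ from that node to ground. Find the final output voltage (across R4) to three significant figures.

V_out ≈ 10.1 V

Stage 2 presents R3+R4 = 21.73 kΩ as a load on stage 1's tap.
Stage 1's lower leg becomes R2‖(R3+R4) = 12.04 kΩ, so V_mid = 25.6 × 12.04/16.91 = 18.23 V.
Stage 2 is itself unloaded: V_out = V_mid × R4/(R3+R4) = 18.23 × 12.0/21.73 = 10.1 V.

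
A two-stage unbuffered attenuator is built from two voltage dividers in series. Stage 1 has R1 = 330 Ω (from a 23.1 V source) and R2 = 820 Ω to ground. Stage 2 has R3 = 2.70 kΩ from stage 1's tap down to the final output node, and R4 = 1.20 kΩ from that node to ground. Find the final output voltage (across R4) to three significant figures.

V_out ≈ 4.78 V

Stage 2 presents R3+R4 = 3900 Ω as a load on stage 1's tap.
Stage 1's lower leg becomes R2‖(R3+R4) = 677.5 Ω, so V_mid = 23.1 × 677.5/1008 = 15.53 V.
Stage 2 is itself unloaded: V_out = V_mid × R4/(R3+R4) = 15.53 × 1200/3900 = 4.78 V.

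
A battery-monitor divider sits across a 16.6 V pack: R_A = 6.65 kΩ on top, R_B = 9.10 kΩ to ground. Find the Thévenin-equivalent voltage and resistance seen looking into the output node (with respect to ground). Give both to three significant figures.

V_th = 9.59 V, R_th = 3.84 kΩ

V_th is the open-circuit tap voltage: 16.6 × 9.10/(6.65 + 9.10) = 9.59 V.
With the supply zeroed, R_A and R_B appear in parallel from the tap: R_th = R_A‖R_B = (6.65 × 9.10)/15.75 = 3.84 kΩ.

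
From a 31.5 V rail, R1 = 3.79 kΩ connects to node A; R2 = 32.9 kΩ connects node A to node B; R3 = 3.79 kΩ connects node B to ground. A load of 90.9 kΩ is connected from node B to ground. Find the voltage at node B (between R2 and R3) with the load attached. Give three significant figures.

At node B, R3 is in parallel with the load: R3‖R_L = 3.638 kΩ.
Below node A the resistance is R2 + (R3‖R_L) = 36.54 kΩ, so V_A = 31.5 × 36.54/40.33 = 28.54 V.
Then V_B = V_A × (R3‖R_L)/(R2 + R3‖R_L) = 28.54 × 3.638/36.54 = 2.84 V.

V ≈ 2.84 V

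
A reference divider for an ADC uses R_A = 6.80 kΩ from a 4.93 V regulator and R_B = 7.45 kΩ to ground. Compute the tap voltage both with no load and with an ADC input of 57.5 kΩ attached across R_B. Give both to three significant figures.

Open-circuit: V = 4.93 × 7.45/(6.80 + 7.45) = 2.58 V.
With the load, R_B becomes R_B‖R_L = 6.595 kΩ, so V = 4.93 × 6.595/13.40 = 2.43 V.

Unloaded: 2.58 V; loaded: 2.43 V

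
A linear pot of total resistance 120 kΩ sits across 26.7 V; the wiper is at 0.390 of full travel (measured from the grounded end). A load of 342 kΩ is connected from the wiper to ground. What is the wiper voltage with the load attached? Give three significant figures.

The wiper splits the pot into (1−α)R = 73.20 kΩ above and αR = 46.80 kΩ below.
Lower section ‖ load = 41.17 kΩ.
V_wiper = 26.7 × 41.17/(73.20 + 41.17) = 9.61 V.

V ≈ 9.61 V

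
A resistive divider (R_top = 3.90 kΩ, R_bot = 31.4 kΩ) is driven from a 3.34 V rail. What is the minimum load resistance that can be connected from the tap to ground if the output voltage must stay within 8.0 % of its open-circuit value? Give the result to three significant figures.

Output resistance R_th = R_top‖R_bot = (3.90 × 31.4)/35.30 = 3.469 kΩ.
The fractional drop is R_th/(R_th + R_L); requiring this ≤ 0.0800 gives R_L ≥ R_th(1/0.0800 − 1) = 3.469 × 11.50 = 39.9 kΩ.

R_L(min) ≈ 39.9 kΩ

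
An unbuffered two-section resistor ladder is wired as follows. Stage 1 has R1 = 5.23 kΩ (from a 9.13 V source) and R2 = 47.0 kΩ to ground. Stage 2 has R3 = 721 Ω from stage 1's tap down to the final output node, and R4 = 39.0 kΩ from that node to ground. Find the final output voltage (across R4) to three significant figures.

V_out ≈ 7.21 V

Stage 2 presents R3+R4 = 39720 Ω as a load on stage 1's tap.
Stage 1's lower leg becomes R2‖(R3+R4) = 21530 Ω, so V_mid = 9.13 × 21530/26760 = 7.345 V.
Stage 2 is itself unloaded: V_out = V_mid × R4/(R3+R4) = 7.345 × 39000/39720 = 7.21 V.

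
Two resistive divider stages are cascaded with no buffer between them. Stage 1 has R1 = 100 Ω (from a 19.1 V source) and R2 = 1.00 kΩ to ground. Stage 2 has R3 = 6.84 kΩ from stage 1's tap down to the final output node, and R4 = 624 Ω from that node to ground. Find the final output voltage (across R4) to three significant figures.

V_out ≈ 1.43 V

Stage 2 presents R3+R4 = 7464 Ω as a load on stage 1's tap.
Stage 1's lower leg becomes R2‖(R3+R4) = 881.9 Ω, so V_mid = 19.1 × 881.9/981.9 = 17.15 V.
Stage 2 is itself unloaded: V_out = V_mid × R4/(R3+R4) = 17.15 × 624/7464 = 1.43 V.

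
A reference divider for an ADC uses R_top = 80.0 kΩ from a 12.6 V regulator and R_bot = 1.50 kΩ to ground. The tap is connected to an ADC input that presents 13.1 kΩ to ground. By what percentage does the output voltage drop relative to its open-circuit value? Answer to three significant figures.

Unloaded V = 12.6 × 1.50/81.50 = 0.23190 V.
Loaded: R_bot‖R_L = 1.346 kΩ, giving V = 12.6 × 1.346/81.35 = 0.20847 V.
Drop = (0.23190 − 0.20847) / 0.23190 = 10.1 %.

10.1 %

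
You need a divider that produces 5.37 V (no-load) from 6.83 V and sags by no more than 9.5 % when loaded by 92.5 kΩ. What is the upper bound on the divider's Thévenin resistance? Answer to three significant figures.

Loading drop = R_th/(R_th + R_L) ≤ 0.0950, so R_th ≤ R_L · ε/(1−ε) = 92.5 kΩ × 0.0950/0.9050 = 9.71 kΩ.
(Any R1, R2 with R2/(R1+R2) = 0.786 and R1‖R2 ≤ 9.71 kΩ will meet the spec.)

R_th ≤ 9.71 kΩ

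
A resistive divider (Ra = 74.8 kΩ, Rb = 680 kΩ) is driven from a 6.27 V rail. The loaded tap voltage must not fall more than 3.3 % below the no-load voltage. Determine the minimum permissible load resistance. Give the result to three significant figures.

Output resistance R_th = Ra‖Rb = (74.8 × 680)/754.8 = 67.39 kΩ.
The fractional drop is R_th/(R_th + R_L); requiring this ≤ 0.0330 gives R_L ≥ R_th(1/0.0330 − 1) = 67.39 × 29.30 = 1.97 MΩ.

R_L(min) ≈ 1.97 MΩ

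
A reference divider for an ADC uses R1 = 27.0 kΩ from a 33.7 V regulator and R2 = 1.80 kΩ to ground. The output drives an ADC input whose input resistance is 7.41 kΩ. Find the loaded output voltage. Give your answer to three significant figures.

V_out ≈ 1.72 V

The load sits in parallel with R2: R2‖R_L = (1.80 × 7.41) / (1.80 + 7.41) = 1.448 kΩ.
V_out = 33.7 × 1.448 / (27.0 + 1.448) = 33.7 × 1.448/28.45 = 1.72 V.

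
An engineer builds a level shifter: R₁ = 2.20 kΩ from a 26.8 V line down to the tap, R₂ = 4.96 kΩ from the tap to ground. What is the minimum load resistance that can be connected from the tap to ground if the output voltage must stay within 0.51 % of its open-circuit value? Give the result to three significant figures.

Output resistance R_th = R₁‖R₂ = (2.20 × 4.96)/7.160 = 1.524 kΩ.
The fractional drop is R_th/(R_th + R_L); requiring this ≤ 0.00510 gives R_L ≥ R_th(1/0.00510 − 1) = 1.524 × 195.1 = 297 kΩ.

R_L(min) ≈ 297 kΩ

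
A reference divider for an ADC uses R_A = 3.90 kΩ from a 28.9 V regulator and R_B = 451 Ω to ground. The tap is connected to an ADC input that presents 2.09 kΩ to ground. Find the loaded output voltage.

The load sits in parallel with R_B: R_B‖R_L = (451 × 2090) / (451 + 2090) = 371.0 Ω.
V_out = 28.9 × 371.0 / (3900 + 371.0) = 28.9 × 371.0/4271 = 2.51 V.
(Unloaded it would have been 3.00 V.)

V_out ≈ 2.51 V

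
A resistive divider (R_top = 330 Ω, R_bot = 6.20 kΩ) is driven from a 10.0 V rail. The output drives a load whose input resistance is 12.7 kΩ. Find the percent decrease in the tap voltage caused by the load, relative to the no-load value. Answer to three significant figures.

2.41 %

The divider's output (Thévenin) resistance is R_top‖R_bot = 313.3 Ω.
Fractional drop under load = R_th/(R_th + R_L) = 313.3 / (313.3 + 12700) = 0.02408.
So the output falls by 2.41 %.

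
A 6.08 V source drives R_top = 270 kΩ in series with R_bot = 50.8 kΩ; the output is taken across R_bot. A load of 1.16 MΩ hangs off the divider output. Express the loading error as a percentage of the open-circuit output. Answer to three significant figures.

The divider's output (Thévenin) resistance is R_top‖R_bot = 42.76 kΩ.
Fractional drop under load = R_th/(R_th + R_L) = 42.76 / (42.76 + 1160) = 0.03555.
So the output falls by 3.55 %.

3.55 %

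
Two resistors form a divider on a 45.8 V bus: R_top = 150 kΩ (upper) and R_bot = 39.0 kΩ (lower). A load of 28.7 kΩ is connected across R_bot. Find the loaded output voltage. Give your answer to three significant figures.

The load sits in parallel with R_bot: R_bot‖R_L = (39.0 × 28.7) / (39.0 + 28.7) = 16.53 kΩ.
V_out = 45.8 × 16.53 / (150 + 16.53) = 45.8 × 16.53/166.5 = 4.55 V.

V_out ≈ 4.55 V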